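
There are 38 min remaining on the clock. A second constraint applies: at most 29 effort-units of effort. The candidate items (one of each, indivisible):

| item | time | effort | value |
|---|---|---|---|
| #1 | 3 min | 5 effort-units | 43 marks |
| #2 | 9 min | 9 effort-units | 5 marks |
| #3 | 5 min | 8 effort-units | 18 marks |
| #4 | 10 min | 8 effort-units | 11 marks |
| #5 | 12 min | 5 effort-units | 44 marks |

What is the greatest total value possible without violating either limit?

116 marks

Feasible sets respecting both limits:
- #1+#3+#4+#5: time 30, effort 26, value 116
- #1+#2+#3+#5: time 29, effort 27, value 110
- #1+#3+#5: time 20, effort 18, value 105
Best: 116 marks.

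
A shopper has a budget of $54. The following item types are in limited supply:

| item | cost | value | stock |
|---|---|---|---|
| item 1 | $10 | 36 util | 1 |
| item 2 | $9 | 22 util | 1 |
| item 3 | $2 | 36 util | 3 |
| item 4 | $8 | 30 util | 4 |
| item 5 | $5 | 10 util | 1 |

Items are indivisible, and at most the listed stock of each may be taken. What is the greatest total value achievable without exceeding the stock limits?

Best selections within cost 54 and stock limits:
- 1×item 1 + 3×item 3 + 4×item 4 + 1×item 5: cost 53, value 274
- 1×item 1 + 1×item 2 + 3×item 3 + 3×item 4 + 1×item 5: cost 54, value 266
- 1×item 1 + 3×item 3 + 4×item 4: cost 48, value 264
Best: 274 util.

274 util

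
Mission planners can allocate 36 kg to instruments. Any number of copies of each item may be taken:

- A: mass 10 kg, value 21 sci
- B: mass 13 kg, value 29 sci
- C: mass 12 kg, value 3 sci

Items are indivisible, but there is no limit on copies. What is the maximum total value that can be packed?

Best value-per-unit is B at 29/13; filling with it alone gives 2×29 = 58.
Optimal mix: 1×A + 2×B → mass 36, value 79.

79 sci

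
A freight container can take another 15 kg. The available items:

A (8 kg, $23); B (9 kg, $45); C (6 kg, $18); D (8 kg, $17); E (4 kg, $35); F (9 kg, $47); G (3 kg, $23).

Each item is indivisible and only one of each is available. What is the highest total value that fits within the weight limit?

$82

Check high-value combinations within 15 kg:
- E+F: weight 4+9=13, value 35+47=82
- A+E+G: weight 8+4+3=15, value 23+35+23=81
- B+E: weight 9+4=13, value 45+35=80
- C+E+G: weight 6+4+3=13, value 18+35+23=76
Best: $82.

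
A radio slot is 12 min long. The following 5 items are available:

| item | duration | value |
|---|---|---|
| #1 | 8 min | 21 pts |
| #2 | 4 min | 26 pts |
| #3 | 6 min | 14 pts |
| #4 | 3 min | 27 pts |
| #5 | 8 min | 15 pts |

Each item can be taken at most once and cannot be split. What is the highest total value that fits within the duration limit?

Check high-value combinations within 12 min:
- #2+#4: duration 4+3=7, value 26+27=53
- #1+#4: duration 8+3=11, value 21+27=48
- #1+#2: duration 8+4=12, value 21+26=47
- #4+#5: duration 3+8=11, value 27+15=42
Best: 53 pts.

53 pts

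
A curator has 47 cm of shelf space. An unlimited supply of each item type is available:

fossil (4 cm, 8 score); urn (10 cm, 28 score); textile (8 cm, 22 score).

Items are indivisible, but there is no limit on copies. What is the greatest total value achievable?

128 score

Best value-per-unit is urn at 28/10; filling with it alone gives 4×28 = 112.
Optimal mix: 3×urn + 2×textile → length 46, value 128.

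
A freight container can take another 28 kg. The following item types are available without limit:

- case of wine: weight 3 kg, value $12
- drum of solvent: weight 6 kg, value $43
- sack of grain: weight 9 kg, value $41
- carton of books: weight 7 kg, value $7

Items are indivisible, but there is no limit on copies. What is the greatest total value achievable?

$184

Best value-per-unit is drum of solvent at 43/6; filling with it alone gives 4×43 = 172.
Optimal mix: 1×case of wine + 4×drum of solvent → weight 27, value 184.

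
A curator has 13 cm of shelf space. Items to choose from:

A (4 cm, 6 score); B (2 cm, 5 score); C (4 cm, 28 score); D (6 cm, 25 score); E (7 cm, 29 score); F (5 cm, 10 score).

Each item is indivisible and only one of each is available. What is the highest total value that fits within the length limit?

62 score

This is a 0/1 knapsack; check combinations near the capacity.
- B+C+E: length 2+4+7=13, value 5+28+29=62
- B+C+D: length 2+4+6=12, value 5+28+25=58
- C+E: length 4+7=11, value 28+29=57
Best: 62 score.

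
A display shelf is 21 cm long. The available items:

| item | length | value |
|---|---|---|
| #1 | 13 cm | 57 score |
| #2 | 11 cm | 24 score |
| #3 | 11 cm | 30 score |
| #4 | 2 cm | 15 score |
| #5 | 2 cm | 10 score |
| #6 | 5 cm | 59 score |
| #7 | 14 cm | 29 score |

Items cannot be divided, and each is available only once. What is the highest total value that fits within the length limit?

131 score

Check high-value combinations within 21 cm:
- #1+#4+#6: length 13+2+5=20, value 57+15+59=131
- #1+#5+#6: length 13+2+5=20, value 57+10+59=126
- #1+#6: length 13+5=18, value 57+59=116
- #3+#4+#5+#6: length 11+2+2+5=20, value 30+15+10+59=114
Best: 131 score.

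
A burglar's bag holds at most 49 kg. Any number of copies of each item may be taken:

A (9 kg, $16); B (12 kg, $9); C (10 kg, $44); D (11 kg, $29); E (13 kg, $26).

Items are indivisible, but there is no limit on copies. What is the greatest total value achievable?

Best value-per-unit is C at 44/10; filling with it alone gives 4×44 = 176.
Optimal mix: 1×A + 4×C → weight 49, value 192.

$192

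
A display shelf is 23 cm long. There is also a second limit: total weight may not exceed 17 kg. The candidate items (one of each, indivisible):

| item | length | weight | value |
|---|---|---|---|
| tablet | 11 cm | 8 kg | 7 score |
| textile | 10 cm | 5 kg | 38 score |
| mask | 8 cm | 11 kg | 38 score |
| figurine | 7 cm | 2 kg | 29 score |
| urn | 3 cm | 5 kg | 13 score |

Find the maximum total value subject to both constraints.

Feasible sets respecting both limits:
- textile+figurine+urn: length 20, weight 12, value 80
- textile+mask: length 18, weight 16, value 76
- textile+figurine: length 17, weight 7, value 67
- mask+figurine: length 15, weight 13, value 67
Best: 80 score.

80 score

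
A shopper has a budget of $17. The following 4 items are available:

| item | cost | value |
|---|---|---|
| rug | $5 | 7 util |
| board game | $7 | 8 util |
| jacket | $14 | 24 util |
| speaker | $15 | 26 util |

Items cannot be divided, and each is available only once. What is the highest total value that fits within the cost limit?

26 util

Check high-value combinations within $17:
- speaker: cost 15, value 26
- jacket: cost 14, value 24
- rug+board game: cost 5+7=12, value 7+8=15
- board game: cost 7, value 8
Best: 26 util.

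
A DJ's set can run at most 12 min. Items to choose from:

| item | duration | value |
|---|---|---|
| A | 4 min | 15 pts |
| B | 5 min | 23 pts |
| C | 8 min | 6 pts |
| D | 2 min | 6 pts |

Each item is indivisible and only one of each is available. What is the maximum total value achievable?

Check high-value combinations within 12 min:
- A+B+D: duration 4+5+2=11, value 15+23+6=44
- A+B: duration 4+5=9, value 15+23=38
- B+D: duration 5+2=7, value 23+6=29
- B: duration 5, value 23
Best: 44 pts.

44 pts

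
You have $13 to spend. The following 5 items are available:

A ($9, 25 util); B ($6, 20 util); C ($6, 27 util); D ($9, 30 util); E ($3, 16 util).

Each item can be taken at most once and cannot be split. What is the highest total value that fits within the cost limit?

47 util

Check high-value combinations within $13:
- B+C: cost 6+6=12, value 20+27=47
- D+E: cost 9+3=12, value 30+16=46
- C+E: cost 6+3=9, value 27+16=43
- A+E: cost 9+3=12, value 25+16=41
Best: 47 util.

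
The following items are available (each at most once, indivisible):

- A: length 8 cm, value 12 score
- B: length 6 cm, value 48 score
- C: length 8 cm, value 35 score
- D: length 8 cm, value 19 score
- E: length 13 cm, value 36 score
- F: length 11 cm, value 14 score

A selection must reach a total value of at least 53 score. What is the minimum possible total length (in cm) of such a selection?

14

Subsets with value ≥ 53, sorted by total length:
- B+C: length 14, value 83
- B+D: length 14, value 67
- A+B: length 14, value 60
- C+D: length 16, value 54
Minimum length: 14 cm.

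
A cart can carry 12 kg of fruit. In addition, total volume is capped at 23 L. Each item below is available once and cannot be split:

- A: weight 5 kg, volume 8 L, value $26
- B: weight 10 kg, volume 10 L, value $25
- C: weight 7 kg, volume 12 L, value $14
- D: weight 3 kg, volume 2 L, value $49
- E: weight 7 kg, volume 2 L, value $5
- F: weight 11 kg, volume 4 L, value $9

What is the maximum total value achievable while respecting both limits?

Feasible sets respecting both limits:
- A+D: weight 8, volume 10, value 75
- C+D: weight 10, volume 14, value 63
- D+E: weight 10, volume 4, value 54
- D: weight 3, volume 2, value 49
Best: $75.

$75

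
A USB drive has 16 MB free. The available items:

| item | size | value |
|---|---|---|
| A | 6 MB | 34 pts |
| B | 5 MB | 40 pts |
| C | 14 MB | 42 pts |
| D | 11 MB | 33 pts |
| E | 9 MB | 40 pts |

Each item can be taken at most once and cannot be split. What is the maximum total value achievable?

80 pts

Check high-value combinations within 16 MB:
- B+E: size 5+9=14, value 40+40=80
- A+B: size 6+5=11, value 34+40=74
- A+E: size 6+9=15, value 34+40=74
- B+D: size 5+11=16, value 40+33=73
Best: 80 pts.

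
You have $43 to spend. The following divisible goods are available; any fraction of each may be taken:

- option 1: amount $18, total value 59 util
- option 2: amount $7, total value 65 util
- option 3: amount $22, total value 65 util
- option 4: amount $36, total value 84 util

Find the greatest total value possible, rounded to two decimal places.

177.18

Take in order of value per unit:
- option 2 (65/7 per unit): all 7 → value 65, running total 65.00
- option 1 (59/18 per unit): all 18 → value 59, running total 124.00
- option 3 (65/22 per unit): 18 of 22 → value 18×65/22 = 53.1818, running total 177.18
Total 177.18.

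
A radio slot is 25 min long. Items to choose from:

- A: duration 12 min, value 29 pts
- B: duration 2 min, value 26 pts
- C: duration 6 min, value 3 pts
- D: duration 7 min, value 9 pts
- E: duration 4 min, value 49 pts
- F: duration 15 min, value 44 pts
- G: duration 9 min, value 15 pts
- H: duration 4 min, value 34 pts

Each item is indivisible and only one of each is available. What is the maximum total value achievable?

Check high-value combinations within 25 min:
- B+E+F+H: duration 2+4+15+4=25, value 26+49+44+34=153
- A+B+E+H: duration 12+2+4+4=22, value 29+26+49+34=138
- E+F+H: duration 4+15+4=23, value 49+44+34=127
- B+C+E+G+H: duration 2+6+4+9+4=25, value 26+3+49+15+34=127
- B+E+G+H: duration 2+4+9+4=19, value 26+49+15+34=124
Best: 153 pts.

153 pts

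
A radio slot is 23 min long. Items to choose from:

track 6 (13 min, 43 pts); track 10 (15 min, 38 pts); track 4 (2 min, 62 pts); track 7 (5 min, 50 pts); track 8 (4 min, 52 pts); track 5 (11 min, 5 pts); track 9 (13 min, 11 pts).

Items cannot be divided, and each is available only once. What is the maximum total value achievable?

Check high-value combinations within 23 min:
- track 4+track 7+track 8+track 5: duration 2+5+4+11=22, value 62+50+52+5=169
- track 4+track 7+track 8: duration 2+5+4=11, value 62+50+52=164
- track 6+track 4+track 8: duration 13+2+4=19, value 43+62+52=157
- track 6+track 4+track 7: duration 13+2+5=20, value 43+62+50=155
- track 10+track 4+track 8: duration 15+2+4=21, value 38+62+52=152
Best: 169 pts.

169 pts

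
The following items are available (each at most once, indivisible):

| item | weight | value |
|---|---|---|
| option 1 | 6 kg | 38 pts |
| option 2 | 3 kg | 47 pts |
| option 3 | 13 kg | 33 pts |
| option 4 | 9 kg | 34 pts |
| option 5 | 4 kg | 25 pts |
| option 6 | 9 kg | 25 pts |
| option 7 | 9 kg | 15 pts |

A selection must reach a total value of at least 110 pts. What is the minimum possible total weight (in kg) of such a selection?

13

Subsets with value ≥ 110, sorted by total weight:
- option 1+option 2+option 5: weight 13, value 110
- option 1+option 2+option 4: weight 18, value 119
- option 1+option 2+option 6: weight 18, value 110
Minimum weight: 13 kg.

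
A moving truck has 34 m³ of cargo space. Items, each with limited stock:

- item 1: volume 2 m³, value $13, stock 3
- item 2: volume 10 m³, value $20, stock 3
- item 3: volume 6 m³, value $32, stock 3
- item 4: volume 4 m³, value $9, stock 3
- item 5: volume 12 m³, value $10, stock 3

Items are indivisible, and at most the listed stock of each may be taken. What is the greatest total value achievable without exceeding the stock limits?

Top feasible selections:
- 3×item 1 + 1×item 2 + 3×item 3: volume 34, value 155
- 3×item 1 + 3×item 3 + 2×item 4: volume 32, value 153
- 2×item 1 + 3×item 3 + 3×item 4: volume 34, value 149
- 3×item 1 + 3×item 3 + 1×item 4: volume 28, value 144
Best: $155.

$155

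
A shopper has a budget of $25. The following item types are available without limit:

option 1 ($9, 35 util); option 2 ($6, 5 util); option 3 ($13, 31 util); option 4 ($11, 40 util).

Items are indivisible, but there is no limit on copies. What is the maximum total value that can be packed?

Best value-per-unit is option 1 at 35/9; filling with it alone gives 2×35 = 70.
Optimal mix: 2×option 4 → cost 22, value 80.

80 util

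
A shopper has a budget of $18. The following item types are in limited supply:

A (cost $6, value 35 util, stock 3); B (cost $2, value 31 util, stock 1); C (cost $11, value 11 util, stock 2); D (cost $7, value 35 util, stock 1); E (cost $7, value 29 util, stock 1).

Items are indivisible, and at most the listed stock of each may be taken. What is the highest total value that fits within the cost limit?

Best selections within cost 18 and stock limits:
- 3×A: cost 18, value 105
- 2×A + 1×B: cost 14, value 101
- 1×A + 1×B + 1×D: cost 15, value 101
- 1×A + 1×B + 1×E: cost 15, value 95
Best: 105 util.

105 util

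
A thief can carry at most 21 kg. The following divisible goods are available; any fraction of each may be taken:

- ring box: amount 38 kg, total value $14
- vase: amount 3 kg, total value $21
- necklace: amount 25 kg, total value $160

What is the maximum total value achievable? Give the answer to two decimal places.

136.20

Take in order of value per unit:
- vase (21/3 per unit): all 3 → value 21, running total 21.00
- necklace (160/25 per unit): 18 of 25 → value 18×160/25 = 115.2000, running total 136.20
Total 136.20.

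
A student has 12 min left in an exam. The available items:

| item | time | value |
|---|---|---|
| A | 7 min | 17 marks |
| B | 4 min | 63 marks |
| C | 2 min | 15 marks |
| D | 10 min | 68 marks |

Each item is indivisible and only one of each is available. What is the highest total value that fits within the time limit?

Check high-value combinations within 12 min:
- C+D: time 2+10=12, value 15+68=83
- A+B: time 7+4=11, value 17+63=80
- B+C: time 4+2=6, value 63+15=78
Best: 83 marks.

83 marks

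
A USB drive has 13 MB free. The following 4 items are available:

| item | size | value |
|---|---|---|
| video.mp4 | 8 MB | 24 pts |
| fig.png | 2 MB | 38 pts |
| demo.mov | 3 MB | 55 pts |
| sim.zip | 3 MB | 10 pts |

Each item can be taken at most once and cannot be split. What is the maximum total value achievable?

117 pts

This is a 0/1 knapsack; check combinations near the capacity.
- video.mp4+fig.png+demo.mov: size 8+2+3=13, value 24+38+55=117
- fig.png+demo.mov+sim.zip: size 2+3+3=8, value 38+55+10=103
- fig.png+demo.mov: size 2+3=5, value 38+55=93
- video.mp4+demo.mov: size 8+3=11, value 24+55=79
- video.mp4+fig.png+sim.zip: size 8+2+3=13, value 24+38+10=72
Best: 117 pts.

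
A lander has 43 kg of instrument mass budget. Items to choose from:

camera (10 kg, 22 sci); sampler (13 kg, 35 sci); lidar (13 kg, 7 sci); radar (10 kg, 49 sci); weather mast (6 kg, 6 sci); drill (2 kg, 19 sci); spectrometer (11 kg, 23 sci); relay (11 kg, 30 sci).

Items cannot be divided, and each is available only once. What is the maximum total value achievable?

139 sci

This is a 0/1 knapsack; check combinations near the capacity.
- sampler+radar+weather mast+drill+relay: mass 13+10+6+2+11=42, value 35+49+6+19+30=139
- sampler+radar+drill+relay: mass 13+10+2+11=36, value 35+49+19+30=133
- sampler+radar+weather mast+drill+spectrometer: mass 13+10+6+2+11=42, value 35+49+6+19+23=132
- camera+sampler+radar+weather mast+drill: mass 10+13+10+6+2=41, value 22+35+49+6+19=131
Best: 139 sci.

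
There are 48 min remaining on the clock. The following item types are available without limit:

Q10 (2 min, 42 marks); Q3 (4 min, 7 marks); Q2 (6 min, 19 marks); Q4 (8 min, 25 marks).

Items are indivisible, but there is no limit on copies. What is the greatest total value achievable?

1008 marks

Best value-per-unit is Q10 at 42/2, and filling with it alone uses time 24×2=48. No mix of the others beats 24×42 = 1008.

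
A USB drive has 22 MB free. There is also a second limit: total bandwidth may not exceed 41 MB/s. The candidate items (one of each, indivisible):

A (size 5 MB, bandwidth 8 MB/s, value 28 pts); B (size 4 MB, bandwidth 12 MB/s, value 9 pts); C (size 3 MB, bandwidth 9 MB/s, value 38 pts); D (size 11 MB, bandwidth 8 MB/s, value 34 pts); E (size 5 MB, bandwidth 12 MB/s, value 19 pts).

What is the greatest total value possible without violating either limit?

100 pts

Feasible sets respecting both limits:
- A+C+D: size 19, bandwidth 25, value 100
- A+B+C+E: size 17, bandwidth 41, value 94
- C+D+E: size 19, bandwidth 29, value 91
- A+C+E: size 13, bandwidth 29, value 85
Best: 100 pts.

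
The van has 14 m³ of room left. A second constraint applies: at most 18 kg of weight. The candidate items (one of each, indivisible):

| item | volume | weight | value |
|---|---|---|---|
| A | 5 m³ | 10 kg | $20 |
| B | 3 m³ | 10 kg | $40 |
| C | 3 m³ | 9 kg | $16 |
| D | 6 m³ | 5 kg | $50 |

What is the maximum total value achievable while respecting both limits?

Feasible sets respecting both limits:
- B+D: volume 9, weight 15, value 90
- A+D: volume 11, weight 15, value 70
- C+D: volume 9, weight 14, value 66
- D: volume 6, weight 5, value 50
Best: $90.

$90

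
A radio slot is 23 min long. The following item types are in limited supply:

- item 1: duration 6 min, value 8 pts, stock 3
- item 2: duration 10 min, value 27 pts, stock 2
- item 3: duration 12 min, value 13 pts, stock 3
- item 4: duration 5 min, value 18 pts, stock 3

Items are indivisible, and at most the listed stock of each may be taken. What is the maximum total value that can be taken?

63 pts

Best selections within duration 23 and stock limits:
- 1×item 2 + 2×item 4: duration 20, value 63
- 1×item 1 + 3×item 4: duration 21, value 62
Best: 63 pts.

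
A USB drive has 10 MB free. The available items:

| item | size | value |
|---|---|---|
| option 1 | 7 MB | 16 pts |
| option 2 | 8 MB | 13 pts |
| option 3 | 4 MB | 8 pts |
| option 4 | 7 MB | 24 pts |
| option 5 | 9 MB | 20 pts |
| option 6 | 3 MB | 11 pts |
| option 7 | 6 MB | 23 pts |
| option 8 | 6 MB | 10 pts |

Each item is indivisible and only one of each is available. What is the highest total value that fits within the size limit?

35 pts

Check high-value combinations within 10 MB:
- option 4+option 6: size 7+3=10, value 24+11=35
- option 6+option 7: size 3+6=9, value 11+23=34
- option 3+option 7: size 4+6=10, value 8+23=31
- option 1+option 6: size 7+3=10, value 16+11=27
- option 4: size 7, value 24
Best: 35 pts.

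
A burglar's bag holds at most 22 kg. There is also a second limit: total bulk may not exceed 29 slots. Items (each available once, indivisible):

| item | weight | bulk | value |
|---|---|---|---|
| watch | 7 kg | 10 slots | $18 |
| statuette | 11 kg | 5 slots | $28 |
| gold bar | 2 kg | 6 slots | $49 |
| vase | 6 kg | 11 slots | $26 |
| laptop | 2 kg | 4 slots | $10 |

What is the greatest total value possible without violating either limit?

Feasible sets respecting both limits:
- statuette+gold bar+vase+laptop: weight 21, bulk 26, value 113
- watch+statuette+gold bar+laptop: weight 22, bulk 25, value 105
- statuette+gold bar+vase: weight 19, bulk 22, value 103
- watch+statuette+gold bar: weight 20, bulk 21, value 95
Best: $113.

$113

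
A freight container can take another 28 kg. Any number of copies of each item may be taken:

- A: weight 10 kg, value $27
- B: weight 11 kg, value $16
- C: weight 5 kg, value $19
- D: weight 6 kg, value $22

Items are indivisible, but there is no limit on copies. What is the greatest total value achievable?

$104

Best value-per-unit is C at 19/5; filling with it alone gives 5×19 = 95.
Optimal mix: 2×C + 3×D → weight 28, value 104.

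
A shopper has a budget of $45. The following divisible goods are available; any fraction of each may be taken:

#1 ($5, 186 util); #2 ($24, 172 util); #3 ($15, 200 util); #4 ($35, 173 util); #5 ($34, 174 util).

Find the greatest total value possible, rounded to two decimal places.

563.12

Take in order of value per unit:
- #1 (186/5 per unit): all 5 → value 186, running total 186.00
- #3 (200/15 per unit): all 15 → value 200, running total 386.00
- #2 (172/24 per unit): all 24 → value 172, running total 558.00
- #5 (174/34 per unit): 1 of 34 → value 1×174/34 = 5.1176, running total 563.12
Total 563.12.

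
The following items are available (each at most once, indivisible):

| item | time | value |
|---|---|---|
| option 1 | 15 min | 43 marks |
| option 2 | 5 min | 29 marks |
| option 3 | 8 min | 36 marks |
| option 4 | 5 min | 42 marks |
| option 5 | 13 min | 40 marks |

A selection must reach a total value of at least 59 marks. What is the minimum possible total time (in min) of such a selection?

10

Subsets with value ≥ 59, sorted by total time:
- option 2+option 4: time 10, value 71
- option 3+option 4: time 13, value 78
Minimum time: 10 min.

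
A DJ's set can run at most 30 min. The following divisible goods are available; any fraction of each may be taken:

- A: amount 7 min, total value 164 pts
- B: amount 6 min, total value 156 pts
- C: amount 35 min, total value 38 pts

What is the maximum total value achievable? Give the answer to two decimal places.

338.46

Take in order of value per unit:
- B (156/6 per unit): all 6 → value 156, running total 156.00
- A (164/7 per unit): all 7 → value 164, running total 320.00
- C (38/35 per unit): 17 of 35 → value 17×38/35 = 18.4571, running total 338.46
Total 338.46.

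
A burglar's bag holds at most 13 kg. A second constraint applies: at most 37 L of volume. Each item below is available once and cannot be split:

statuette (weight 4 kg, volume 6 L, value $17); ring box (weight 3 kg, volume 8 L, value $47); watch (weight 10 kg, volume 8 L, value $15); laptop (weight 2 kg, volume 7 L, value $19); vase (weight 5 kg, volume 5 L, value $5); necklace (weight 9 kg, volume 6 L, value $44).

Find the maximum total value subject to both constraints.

$91

Feasible sets respecting both limits:
- ring box+necklace: weight 12, volume 14, value 91
- statuette+ring box+laptop: weight 9, volume 21, value 83
- ring box+laptop+vase: weight 10, volume 20, value 71
- statuette+ring box+vase: weight 12, volume 19, value 69
Best: $91.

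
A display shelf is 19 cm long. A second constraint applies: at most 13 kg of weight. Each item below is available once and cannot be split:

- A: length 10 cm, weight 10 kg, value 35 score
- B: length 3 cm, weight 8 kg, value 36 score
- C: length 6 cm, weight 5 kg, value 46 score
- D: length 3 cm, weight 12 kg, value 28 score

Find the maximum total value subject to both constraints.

Feasible sets respecting both limits:
- B+C: length 9, weight 13, value 82
- C: length 6, weight 5, value 46
- B: length 3, weight 8, value 36
Best: 82 score.

82 score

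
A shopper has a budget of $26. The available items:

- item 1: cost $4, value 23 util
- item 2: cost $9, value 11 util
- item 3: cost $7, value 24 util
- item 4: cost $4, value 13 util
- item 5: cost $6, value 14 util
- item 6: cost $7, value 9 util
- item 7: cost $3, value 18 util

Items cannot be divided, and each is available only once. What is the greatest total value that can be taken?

92 util

Check high-value combinations within $26:
- item 1+item 3+item 4+item 5+item 7: cost 4+7+4+6+3=24, value 23+24+13+14+18=92
- item 1+item 3+item 4+item 6+item 7: cost 4+7+4+7+3=25, value 23+24+13+9+18=87
- item 1+item 3+item 5+item 7: cost 4+7+6+3=20, value 23+24+14+18=79
- item 1+item 2+item 4+item 5+item 7: cost 4+9+4+6+3=26, value 23+11+13+14+18=79
- item 1+item 3+item 4+item 7: cost 4+7+4+3=18, value 23+24+13+18=78
Best: 92 util.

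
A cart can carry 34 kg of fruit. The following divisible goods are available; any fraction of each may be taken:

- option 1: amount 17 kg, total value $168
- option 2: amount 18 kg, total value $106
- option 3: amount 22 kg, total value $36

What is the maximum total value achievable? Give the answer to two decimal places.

Take in order of value per unit:
- option 1 (168/17 per unit): all 17 → value 168, running total 168.00
- option 2 (106/18 per unit): 17 of 18 → value 17×106/18 = 100.1111, running total 268.11
Total 268.11.

268.11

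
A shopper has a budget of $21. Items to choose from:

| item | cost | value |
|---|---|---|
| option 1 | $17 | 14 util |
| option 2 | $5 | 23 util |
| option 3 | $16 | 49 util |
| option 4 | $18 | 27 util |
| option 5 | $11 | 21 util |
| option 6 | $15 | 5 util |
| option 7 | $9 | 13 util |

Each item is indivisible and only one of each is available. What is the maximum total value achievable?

Check high-value combinations within $21:
- option 2+option 3: cost 5+16=21, value 23+49=72
- option 3: cost 16, value 49
- option 2+option 5: cost 5+11=16, value 23+21=44
Best: 72 util.

72 util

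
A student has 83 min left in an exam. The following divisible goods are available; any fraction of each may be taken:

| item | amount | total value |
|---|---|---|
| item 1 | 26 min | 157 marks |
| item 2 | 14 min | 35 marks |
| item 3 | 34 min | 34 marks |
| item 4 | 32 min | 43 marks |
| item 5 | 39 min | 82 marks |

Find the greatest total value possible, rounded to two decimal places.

Take in order of value per unit:
- item 1 (157/26 per unit): all 26 → value 157, running total 157.00
- item 2 (35/14 per unit): all 14 → value 35, running total 192.00
- item 5 (82/39 per unit): all 39 → value 82, running total 274.00
- item 4 (43/32 per unit): 4 of 32 → value 4×43/32 = 5.3750, running total 279.38
Total 279.38.

279.38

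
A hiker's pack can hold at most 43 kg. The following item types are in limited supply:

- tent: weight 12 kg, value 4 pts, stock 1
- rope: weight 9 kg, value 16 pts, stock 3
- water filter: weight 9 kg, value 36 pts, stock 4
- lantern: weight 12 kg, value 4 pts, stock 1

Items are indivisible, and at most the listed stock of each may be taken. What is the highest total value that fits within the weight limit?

Best selections within weight 43 and stock limits:
- 4×water filter: weight 36, value 144
- 1×rope + 3×water filter: weight 36, value 124
Best: 144 pts.

144 pts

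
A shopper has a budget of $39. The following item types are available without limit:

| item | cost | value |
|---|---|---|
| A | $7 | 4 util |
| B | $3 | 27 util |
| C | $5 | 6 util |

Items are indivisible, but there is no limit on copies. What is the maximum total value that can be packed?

Best value-per-unit is B at 27/3, and filling with it alone uses cost 13×3=39. No mix of the others beats 13×27 = 351.

351 util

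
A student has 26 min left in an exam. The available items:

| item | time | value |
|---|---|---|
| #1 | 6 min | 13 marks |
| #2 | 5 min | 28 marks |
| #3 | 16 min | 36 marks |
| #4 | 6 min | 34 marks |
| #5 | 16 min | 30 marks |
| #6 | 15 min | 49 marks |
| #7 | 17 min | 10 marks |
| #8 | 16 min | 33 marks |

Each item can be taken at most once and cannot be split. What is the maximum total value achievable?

This is a 0/1 knapsack; check combinations near the capacity.
- #2+#4+#6: time 5+6+15=26, value 28+34+49=111
- #1+#2+#6: time 6+5+15=26, value 13+28+49=90
- #4+#6: time 6+15=21, value 34+49=83
Best: 111 marks.

111 marks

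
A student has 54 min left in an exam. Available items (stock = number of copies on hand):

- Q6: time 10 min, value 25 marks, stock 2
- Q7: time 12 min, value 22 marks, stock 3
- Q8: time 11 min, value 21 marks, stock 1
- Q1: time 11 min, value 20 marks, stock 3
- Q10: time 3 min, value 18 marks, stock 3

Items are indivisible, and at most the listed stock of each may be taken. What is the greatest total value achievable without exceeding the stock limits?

148 marks

Best selections within time 54 and stock limits:
- 2×Q6 + 2×Q7 + 3×Q10: time 53, value 148
- 2×Q6 + 1×Q7 + 1×Q8 + 3×Q10: time 52, value 147
- 2×Q6 + 1×Q7 + 1×Q1 + 3×Q10: time 52, value 146
Best: 148 marks.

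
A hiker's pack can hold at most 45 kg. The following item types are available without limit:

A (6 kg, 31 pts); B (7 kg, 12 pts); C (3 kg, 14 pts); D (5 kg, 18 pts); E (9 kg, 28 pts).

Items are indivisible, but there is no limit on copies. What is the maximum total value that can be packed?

231 pts

Best value-per-unit is A at 31/6; filling with it alone gives 7×31 = 217.
Optimal mix: 7×A + 1×C → weight 45, value 231.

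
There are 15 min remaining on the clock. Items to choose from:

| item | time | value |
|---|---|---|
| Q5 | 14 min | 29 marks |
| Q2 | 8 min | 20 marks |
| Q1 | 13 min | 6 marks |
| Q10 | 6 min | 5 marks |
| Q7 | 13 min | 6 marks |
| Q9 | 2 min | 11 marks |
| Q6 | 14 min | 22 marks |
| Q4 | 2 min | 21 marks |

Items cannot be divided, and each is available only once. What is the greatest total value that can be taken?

Check high-value combinations within 15 min:
- Q2+Q9+Q4: time 8+2+2=12, value 20+11+21=52
- Q2+Q4: time 8+2=10, value 20+21=41
- Q10+Q9+Q4: time 6+2+2=10, value 5+11+21=37
- Q9+Q4: time 2+2=4, value 11+21=32
- Q2+Q9: time 8+2=10, value 20+11=31
Best: 52 marks.

52 marks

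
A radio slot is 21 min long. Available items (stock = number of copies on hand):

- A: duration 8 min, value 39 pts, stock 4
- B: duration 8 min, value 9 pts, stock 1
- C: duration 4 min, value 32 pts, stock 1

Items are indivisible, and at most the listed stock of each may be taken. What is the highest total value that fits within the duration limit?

Top feasible selections:
- 2×A + 1×C: duration 20, value 110
- 1×A + 1×B + 1×C: duration 20, value 80
- 2×A: duration 16, value 78
- 1×A + 1×C: duration 12, value 71
Best: 110 pts.

110 pts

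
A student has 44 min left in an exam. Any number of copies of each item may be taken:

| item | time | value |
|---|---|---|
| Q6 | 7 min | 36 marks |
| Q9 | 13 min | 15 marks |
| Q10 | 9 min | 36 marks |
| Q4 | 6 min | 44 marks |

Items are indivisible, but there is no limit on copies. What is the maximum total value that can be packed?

Best value-per-unit is Q4 at 44/6, and filling with it alone uses time 7×6=42. No mix of the others beats 7×44 = 308.

308 marks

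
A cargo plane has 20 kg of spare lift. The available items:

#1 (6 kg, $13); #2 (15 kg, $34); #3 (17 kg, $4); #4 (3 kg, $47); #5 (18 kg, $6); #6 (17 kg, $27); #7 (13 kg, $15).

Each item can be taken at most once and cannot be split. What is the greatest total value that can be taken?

$81

Check high-value combinations within 20 kg:
- #2+#4: weight 15+3=18, value 34+47=81
- #4+#6: weight 3+17=20, value 47+27=74
- #4+#7: weight 3+13=16, value 47+15=62
- #1+#4: weight 6+3=9, value 13+47=60
Best: $81.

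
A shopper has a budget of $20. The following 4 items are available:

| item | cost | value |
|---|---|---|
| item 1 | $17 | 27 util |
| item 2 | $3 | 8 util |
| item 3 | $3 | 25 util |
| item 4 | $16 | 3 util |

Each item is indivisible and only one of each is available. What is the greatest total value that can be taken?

52 util

Check high-value combinations within $20:
- item 1+item 3: cost 17+3=20, value 27+25=52
- item 1+item 2: cost 17+3=20, value 27+8=35
- item 2+item 3: cost 3+3=6, value 8+25=33
- item 3+item 4: cost 3+16=19, value 25+3=28
- item 1: cost 17, value 27
Best: 52 util.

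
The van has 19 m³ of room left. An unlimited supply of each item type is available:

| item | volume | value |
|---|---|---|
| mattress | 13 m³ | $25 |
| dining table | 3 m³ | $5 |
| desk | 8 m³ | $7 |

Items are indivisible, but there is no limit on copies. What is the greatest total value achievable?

$35

Best value-per-unit is mattress at 25/13; filling with it alone gives 1×25 = 25.
Optimal mix: 1×mattress + 2×dining table → volume 19, value 35.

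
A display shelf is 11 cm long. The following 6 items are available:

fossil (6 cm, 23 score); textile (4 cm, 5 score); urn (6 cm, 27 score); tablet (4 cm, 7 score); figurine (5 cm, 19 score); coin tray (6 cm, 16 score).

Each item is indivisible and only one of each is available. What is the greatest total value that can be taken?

46 score

Check high-value combinations within 11 cm:
- urn+figurine: length 6+5=11, value 27+19=46
- fossil+figurine: length 6+5=11, value 23+19=42
- figurine+coin tray: length 5+6=11, value 19+16=35
- urn+tablet: length 6+4=10, value 27+7=34
Best: 46 score.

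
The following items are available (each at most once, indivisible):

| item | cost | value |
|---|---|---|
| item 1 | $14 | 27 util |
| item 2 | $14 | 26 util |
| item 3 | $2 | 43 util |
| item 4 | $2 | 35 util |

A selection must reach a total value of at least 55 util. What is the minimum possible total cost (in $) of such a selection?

4

Subsets with value ≥ 55, sorted by total cost:
- item 3+item 4: cost 4, value 78
- item 1+item 3: cost 16, value 70
Minimum cost: 4 $.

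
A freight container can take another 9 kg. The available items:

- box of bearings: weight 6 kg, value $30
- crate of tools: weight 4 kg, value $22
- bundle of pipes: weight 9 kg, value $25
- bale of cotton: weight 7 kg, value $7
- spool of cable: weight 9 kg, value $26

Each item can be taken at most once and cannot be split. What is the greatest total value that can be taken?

$30

Check high-value combinations within 9 kg:
- box of bearings: weight 6, value 30
- spool of cable: weight 9, value 26
- bundle of pipes: weight 9, value 25
- crate of tools: weight 4, value 22
- bale of cotton: weight 7, value 7
Best: $30.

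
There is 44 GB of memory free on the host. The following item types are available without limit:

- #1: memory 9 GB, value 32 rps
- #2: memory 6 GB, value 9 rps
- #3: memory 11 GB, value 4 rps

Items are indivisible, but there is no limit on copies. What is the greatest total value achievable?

137 rps

Best value-per-unit is #1 at 32/9; filling with it alone gives 4×32 = 128.
Optimal mix: 4×#1 + 1×#2 → memory 42, value 137.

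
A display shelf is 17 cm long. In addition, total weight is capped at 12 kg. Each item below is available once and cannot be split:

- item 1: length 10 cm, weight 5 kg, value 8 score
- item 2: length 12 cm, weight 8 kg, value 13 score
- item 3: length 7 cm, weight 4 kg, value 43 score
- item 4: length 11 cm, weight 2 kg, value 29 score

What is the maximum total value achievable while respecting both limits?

Feasible sets respecting both limits:
- item 1+item 3: length 17, weight 9, value 51
- item 3: length 7, weight 4, value 43
- item 4: length 11, weight 2, value 29
Best: 51 score.

51 score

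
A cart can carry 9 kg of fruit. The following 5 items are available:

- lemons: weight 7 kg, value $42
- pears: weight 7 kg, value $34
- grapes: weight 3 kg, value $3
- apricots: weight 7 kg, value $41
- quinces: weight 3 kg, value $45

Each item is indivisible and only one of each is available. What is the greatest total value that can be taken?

$48

Check high-value combinations within 9 kg:
- grapes+quinces: weight 3+3=6, value 3+45=48
- quinces: weight 3, value 45
- lemons: weight 7, value 42
Best: $48.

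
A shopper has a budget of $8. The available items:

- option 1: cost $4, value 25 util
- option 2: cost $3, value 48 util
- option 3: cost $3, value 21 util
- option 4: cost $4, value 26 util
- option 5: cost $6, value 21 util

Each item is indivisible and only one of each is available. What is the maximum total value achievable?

Check high-value combinations within $8:
- option 2+option 4: cost 3+4=7, value 48+26=74
- option 1+option 2: cost 4+3=7, value 25+48=73
- option 2+option 3: cost 3+3=6, value 48+21=69
- option 1+option 4: cost 4+4=8, value 25+26=51
- option 2: cost 3, value 48
Best: 74 util.

74 util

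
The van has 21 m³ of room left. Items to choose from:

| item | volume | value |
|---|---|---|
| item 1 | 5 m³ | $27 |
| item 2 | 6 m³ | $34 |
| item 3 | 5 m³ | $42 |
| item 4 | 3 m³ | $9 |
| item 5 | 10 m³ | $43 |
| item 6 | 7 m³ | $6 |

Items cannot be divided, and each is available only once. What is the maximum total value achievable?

Check high-value combinations within 21 m³:
- item 2+item 3+item 5: volume 6+5+10=21, value 34+42+43=119
- item 1+item 2+item 3+item 4: volume 5+6+5+3=19, value 27+34+42+9=112
- item 1+item 3+item 5: volume 5+5+10=20, value 27+42+43=112
- item 1+item 2+item 5: volume 5+6+10=21, value 27+34+43=104
Best: $119.

$119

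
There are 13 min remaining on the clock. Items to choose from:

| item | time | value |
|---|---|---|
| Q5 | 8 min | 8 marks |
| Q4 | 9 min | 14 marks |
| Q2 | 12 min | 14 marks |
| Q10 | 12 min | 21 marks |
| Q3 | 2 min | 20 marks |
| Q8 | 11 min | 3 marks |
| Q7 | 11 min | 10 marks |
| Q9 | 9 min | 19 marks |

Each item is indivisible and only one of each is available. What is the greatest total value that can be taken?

39 marks

Check high-value combinations within 13 min:
- Q3+Q9: time 2+9=11, value 20+19=39
- Q4+Q3: time 9+2=11, value 14+20=34
- Q3+Q7: time 2+11=13, value 20+10=30
Best: 39 marks.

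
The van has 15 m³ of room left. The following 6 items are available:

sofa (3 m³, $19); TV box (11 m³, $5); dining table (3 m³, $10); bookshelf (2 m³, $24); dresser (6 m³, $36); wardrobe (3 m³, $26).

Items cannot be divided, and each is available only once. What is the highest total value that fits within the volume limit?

Check high-value combinations within 15 m³:
- sofa+bookshelf+dresser+wardrobe: volume 3+2+6+3=14, value 19+24+36+26=105
- dining table+bookshelf+dresser+wardrobe: volume 3+2+6+3=14, value 10+24+36+26=96
- sofa+dining table+dresser+wardrobe: volume 3+3+6+3=15, value 19+10+36+26=91
- sofa+dining table+bookshelf+dresser: volume 3+3+2+6=14, value 19+10+24+36=89
- bookshelf+dresser+wardrobe: volume 2+6+3=11, value 24+36+26=86
Best: $105.

$105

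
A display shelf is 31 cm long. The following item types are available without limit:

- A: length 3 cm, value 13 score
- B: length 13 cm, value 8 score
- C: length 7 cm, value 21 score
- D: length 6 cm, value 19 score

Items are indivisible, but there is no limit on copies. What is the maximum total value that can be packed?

130 score

Best value-per-unit is A at 13/3, and filling with it alone uses length 10×3=30. No mix of the others beats 10×13 = 130.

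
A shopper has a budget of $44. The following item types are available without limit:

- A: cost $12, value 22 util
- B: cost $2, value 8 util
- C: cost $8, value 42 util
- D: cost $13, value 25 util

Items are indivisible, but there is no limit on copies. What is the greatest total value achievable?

226 util

Best value-per-unit is C at 42/8; filling with it alone gives 5×42 = 210.
Optimal mix: 2×B + 5×C → cost 44, value 226.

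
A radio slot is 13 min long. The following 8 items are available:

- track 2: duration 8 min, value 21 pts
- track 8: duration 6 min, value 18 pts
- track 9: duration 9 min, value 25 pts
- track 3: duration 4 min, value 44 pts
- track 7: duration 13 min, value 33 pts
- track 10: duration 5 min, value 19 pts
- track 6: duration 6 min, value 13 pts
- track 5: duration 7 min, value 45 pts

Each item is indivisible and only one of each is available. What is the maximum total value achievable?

89 pts

Check high-value combinations within 13 min:
- track 3+track 5: duration 4+7=11, value 44+45=89
- track 9+track 3: duration 9+4=13, value 25+44=69
- track 2+track 3: duration 8+4=12, value 21+44=65
- track 10+track 5: duration 5+7=12, value 19+45=64
- track 3+track 10: duration 4+5=9, value 44+19=63
Best: 89 pts.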